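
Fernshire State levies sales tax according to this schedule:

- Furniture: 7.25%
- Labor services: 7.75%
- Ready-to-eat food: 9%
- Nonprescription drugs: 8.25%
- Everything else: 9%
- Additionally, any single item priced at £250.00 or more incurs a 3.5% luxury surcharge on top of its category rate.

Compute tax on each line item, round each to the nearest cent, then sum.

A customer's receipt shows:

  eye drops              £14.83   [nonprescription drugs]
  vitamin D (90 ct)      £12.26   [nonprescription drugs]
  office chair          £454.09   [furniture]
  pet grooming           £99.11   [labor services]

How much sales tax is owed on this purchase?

Eye drops £14.83: nonprescription drugs → 8.25% → £1.22
Vitamin D (90 ct) £12.26: nonprescription drugs → 8.25% → £1.01
Office chair £454.09: furniture → 7.25% + 3.5% surcharge = 10.75% → £48.81
Pet grooming £99.11: labor services → 7.75% → £7.68
Total tax = £1.22 + £1.01 + £48.81 + £7.68 = £58.72

£58.72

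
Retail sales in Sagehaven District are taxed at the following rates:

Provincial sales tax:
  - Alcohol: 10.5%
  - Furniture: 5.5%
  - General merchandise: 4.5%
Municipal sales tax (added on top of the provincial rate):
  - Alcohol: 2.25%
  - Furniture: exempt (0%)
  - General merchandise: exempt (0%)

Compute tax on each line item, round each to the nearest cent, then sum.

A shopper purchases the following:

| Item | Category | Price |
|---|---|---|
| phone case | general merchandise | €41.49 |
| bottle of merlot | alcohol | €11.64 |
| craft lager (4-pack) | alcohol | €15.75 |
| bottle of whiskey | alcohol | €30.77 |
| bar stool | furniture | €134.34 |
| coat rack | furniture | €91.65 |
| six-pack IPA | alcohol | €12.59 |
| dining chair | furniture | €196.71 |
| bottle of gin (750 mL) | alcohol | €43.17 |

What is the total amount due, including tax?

€617.75

Phone case €41.49: general merchandise → 4.5% + 0% municipal = 4.5% → €1.87
Bottle of merlot €11.64: alcohol → 10.5% + 2.25% municipal = 12.75% → €1.48
Craft lager (4-pack) €15.75: alcohol → 10.5% + 2.25% municipal = 12.75% → €2.01
Bottle of whiskey €30.77: alcohol → 10.5% + 2.25% municipal = 12.75% → €3.92
Bar stool €134.34: furniture → 5.5% + 0% municipal = 5.5% → €7.39
Coat rack €91.65: furniture → 5.5% + 0% municipal = 5.5% → €5.04
Six-pack IPA €12.59: alcohol → 10.5% + 2.25% municipal = 12.75% → €1.61
Dining chair €196.71: furniture → 5.5% + 0% municipal = 5.5% → €10.82
Bottle of gin (750 mL) €43.17: alcohol → 10.5% + 2.25% municipal = 12.75% → €5.50
Subtotal = €578.11; tax = €39.64; total due = €617.75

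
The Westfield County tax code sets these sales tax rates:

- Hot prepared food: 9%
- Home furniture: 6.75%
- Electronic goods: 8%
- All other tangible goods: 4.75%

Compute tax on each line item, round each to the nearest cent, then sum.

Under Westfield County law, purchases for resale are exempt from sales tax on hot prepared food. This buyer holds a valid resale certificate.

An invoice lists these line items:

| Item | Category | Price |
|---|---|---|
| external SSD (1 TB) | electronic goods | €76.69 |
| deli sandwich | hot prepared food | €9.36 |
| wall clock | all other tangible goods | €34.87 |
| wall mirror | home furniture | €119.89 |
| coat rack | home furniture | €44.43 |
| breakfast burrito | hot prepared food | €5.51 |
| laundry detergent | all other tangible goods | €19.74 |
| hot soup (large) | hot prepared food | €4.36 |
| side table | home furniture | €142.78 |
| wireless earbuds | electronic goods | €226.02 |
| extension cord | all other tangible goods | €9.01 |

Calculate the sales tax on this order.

External SSD (1 TB) €76.69: electronic goods → 8% → €6.14
Deli sandwich €9.36: hot prepared food, buyer-exempt → 0% → €0.00
Wall clock €34.87: all other tangible goods → 4.75% → €1.66
Wall mirror €119.89: home furniture → 6.75% → €8.09
Coat rack €44.43: home furniture → 6.75% → €3.00
Breakfast burrito €5.51: hot prepared food, buyer-exempt → 0% → €0.00
Laundry detergent €19.74: all other tangible goods → 4.75% → €0.94
Hot soup (large) €4.36: hot prepared food, buyer-exempt → 0% → €0.00
Side table €142.78: home furniture → 6.75% → €9.64
Wireless earbuds €226.02: electronic goods → 8% → €18.08
Extension cord €9.01: all other tangible goods → 4.75% → €0.43
Total tax = €6.14 + €1.66 + €8.09 + €3.00 + €0.94 + €9.64 + €18.08 + €0.43 = €47.98

€47.98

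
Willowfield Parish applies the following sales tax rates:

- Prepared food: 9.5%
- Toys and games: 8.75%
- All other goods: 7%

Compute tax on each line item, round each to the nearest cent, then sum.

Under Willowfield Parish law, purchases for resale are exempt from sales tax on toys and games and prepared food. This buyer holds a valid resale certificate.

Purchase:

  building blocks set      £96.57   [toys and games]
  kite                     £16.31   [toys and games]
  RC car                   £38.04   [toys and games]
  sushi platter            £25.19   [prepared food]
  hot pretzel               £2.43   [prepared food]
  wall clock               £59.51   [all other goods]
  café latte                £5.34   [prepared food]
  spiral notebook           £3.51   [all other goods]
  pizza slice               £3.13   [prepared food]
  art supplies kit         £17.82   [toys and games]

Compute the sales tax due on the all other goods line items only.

£4.42

Wall clock £59.51: all other goods → 7% → £4.17
Spiral notebook £3.51: all other goods → 7% → £0.25
Tax on all other goods = £4.17 + £0.25 = £4.42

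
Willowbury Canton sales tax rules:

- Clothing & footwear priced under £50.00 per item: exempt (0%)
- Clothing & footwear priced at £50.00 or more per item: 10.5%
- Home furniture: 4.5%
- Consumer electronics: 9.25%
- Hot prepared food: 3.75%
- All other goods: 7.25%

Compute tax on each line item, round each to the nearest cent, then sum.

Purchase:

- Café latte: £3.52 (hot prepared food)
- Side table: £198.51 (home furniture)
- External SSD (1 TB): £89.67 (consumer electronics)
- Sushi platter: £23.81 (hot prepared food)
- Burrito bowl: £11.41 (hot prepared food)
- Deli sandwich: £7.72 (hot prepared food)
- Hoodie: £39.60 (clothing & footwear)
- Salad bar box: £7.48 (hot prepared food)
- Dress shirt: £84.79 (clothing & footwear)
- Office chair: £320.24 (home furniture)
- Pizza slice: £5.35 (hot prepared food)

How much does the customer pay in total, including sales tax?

Café latte £3.52: hot prepared food → 3.75% → £0.13
Side table £198.51: home furniture → 4.5% → £8.93
External SSD (1 TB) £89.67: consumer electronics → 9.25% → £8.29
Sushi platter £23.81: hot prepared food → 3.75% → £0.89
Burrito bowl £11.41: hot prepared food → 3.75% → £0.43
Deli sandwich £7.72: hot prepared food → 3.75% → £0.29
Hoodie £39.60: clothing & footwear, under £50.00 → 0% → £0.00
Salad bar box £7.48: hot prepared food → 3.75% → £0.28
Dress shirt £84.79: clothing & footwear, £50.00 or more → 10.5% → £8.90
Office chair £320.24: home furniture → 4.5% → £14.41
Pizza slice £5.35: hot prepared food → 3.75% → £0.20
Subtotal = £792.10; tax = £42.75; total due = £834.85

£834.85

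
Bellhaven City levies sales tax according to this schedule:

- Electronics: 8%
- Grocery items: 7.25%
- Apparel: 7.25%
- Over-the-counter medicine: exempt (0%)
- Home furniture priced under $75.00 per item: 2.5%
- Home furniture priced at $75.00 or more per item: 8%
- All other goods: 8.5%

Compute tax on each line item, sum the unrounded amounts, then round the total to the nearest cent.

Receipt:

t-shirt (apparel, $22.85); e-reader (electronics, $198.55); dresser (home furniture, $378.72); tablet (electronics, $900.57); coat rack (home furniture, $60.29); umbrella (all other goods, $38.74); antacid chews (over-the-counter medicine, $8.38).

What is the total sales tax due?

T-shirt $22.85: apparel → 7.25% → $1.656625
E-reader $198.55: electronics → 8% → $15.884
Dresser $378.72: home furniture, $75.00 or more → 8% → $30.2976
Tablet $900.57: electronics → 8% → $72.0456
Coat rack $60.29: home furniture, under $75.00 → 2.5% → $1.50725
Umbrella $38.74: all other goods → 8.5% → $3.2929
Antacid chews $8.38: over-the-counter medicine → 0% → $0.00
Unrounded tax sum = $124.683975 → $124.68

$124.68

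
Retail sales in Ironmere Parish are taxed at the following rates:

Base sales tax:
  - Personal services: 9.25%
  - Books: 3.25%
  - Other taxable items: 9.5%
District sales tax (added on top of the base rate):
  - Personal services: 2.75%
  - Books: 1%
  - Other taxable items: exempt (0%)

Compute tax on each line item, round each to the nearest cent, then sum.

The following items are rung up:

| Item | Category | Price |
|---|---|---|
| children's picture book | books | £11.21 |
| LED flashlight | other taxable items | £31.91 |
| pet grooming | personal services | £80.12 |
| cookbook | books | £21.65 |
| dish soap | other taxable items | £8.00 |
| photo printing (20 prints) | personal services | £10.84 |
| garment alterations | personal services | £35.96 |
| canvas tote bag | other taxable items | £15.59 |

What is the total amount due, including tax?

£237.18

Children's picture book £11.21: books → 3.25% + 1% district = 4.25% → £0.48
LED flashlight £31.91: other taxable items → 9.5% + 0% district = 9.5% → £3.03
Pet grooming £80.12: personal services → 9.25% + 2.75% district = 12% → £9.61
Cookbook £21.65: books → 3.25% + 1% district = 4.25% → £0.92
Dish soap £8.00: other taxable items → 9.5% + 0% district = 9.5% → £0.76
Photo printing (20 prints) £10.84: personal services → 9.25% + 2.75% district = 12% → £1.30
Garment alterations £35.96: personal services → 9.25% + 2.75% district = 12% → £4.32
Canvas tote bag £15.59: other taxable items → 9.5% + 0% district = 9.5% → £1.48
Subtotal = £215.28; tax = £21.90; total due = £237.18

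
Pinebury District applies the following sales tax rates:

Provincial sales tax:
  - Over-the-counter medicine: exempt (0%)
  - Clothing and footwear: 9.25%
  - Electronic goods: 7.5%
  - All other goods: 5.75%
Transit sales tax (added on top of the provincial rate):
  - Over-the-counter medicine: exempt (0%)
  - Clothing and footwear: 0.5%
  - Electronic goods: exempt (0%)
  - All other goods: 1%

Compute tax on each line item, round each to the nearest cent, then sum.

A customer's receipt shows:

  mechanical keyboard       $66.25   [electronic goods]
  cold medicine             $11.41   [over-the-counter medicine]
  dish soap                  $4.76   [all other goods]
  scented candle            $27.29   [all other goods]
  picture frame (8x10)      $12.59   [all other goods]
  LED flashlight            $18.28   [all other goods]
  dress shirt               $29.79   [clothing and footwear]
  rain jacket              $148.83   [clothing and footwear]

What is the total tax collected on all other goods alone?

$4.24

Dish soap $4.76: all other goods → 5.75% + 1% transit = 6.75% → $0.32
Scented candle $27.29: all other goods → 5.75% + 1% transit = 6.75% → $1.84
Picture frame (8x10) $12.59: all other goods → 5.75% + 1% transit = 6.75% → $0.85
LED flashlight $18.28: all other goods → 5.75% + 1% transit = 6.75% → $1.23
Tax on all other goods = $0.32 + $1.84 + $0.85 + $1.23 = $4.24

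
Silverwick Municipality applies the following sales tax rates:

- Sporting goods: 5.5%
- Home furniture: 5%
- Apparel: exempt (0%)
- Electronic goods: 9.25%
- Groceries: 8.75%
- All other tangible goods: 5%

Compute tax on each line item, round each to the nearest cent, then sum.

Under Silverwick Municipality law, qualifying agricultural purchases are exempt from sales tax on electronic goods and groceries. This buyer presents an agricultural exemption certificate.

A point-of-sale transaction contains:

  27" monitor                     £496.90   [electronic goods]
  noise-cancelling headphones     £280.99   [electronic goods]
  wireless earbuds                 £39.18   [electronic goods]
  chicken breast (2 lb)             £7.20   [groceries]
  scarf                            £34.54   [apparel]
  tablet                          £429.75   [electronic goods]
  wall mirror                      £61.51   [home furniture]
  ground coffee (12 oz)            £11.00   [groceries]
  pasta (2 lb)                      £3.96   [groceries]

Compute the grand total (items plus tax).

£1368.11

27" monitor £496.90: electronic goods, buyer-exempt → 0% → £0.00
Noise-cancelling headphones £280.99: electronic goods, buyer-exempt → 0% → £0.00
Wireless earbuds £39.18: electronic goods, buyer-exempt → 0% → £0.00
Chicken breast (2 lb) £7.20: groceries, buyer-exempt → 0% → £0.00
Scarf £34.54: apparel → 0% → £0.00
Tablet £429.75: electronic goods, buyer-exempt → 0% → £0.00
Wall mirror £61.51: home furniture → 5% → £3.08
Ground coffee (12 oz) £11.00: groceries, buyer-exempt → 0% → £0.00
Pasta (2 lb) £3.96: groceries, buyer-exempt → 0% → £0.00
Subtotal = £1365.03; tax = £3.08; total due = £1368.11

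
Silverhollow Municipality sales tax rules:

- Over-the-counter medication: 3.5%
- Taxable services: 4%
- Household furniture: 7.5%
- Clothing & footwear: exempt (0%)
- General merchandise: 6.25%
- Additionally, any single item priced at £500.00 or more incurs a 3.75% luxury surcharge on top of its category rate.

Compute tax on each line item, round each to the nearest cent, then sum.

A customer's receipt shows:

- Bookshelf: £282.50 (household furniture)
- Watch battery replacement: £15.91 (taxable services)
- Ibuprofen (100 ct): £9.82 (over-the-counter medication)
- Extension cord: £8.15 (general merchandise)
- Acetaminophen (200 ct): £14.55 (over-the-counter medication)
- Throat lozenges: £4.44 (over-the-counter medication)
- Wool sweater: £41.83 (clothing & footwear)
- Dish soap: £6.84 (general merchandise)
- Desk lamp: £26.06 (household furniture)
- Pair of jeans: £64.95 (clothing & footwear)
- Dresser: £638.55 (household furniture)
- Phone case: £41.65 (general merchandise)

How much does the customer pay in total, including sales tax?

£1255.42

Bookshelf £282.50: household furniture → 7.5% → £21.19
Watch battery replacement £15.91: taxable services → 4% → £0.64
Ibuprofen (100 ct) £9.82: over-the-counter medication → 3.5% → £0.34
Extension cord £8.15: general merchandise → 6.25% → £0.51
Acetaminophen (200 ct) £14.55: over-the-counter medication → 3.5% → £0.51
Throat lozenges £4.44: over-the-counter medication → 3.5% → £0.16
Wool sweater £41.83: clothing & footwear → 0% → £0.00
Dish soap £6.84: general merchandise → 6.25% → £0.43
Desk lamp £26.06: household furniture → 7.5% → £1.95
Pair of jeans £64.95: clothing & footwear → 0% → £0.00
Dresser £638.55: household furniture → 7.5% + 3.75% surcharge = 11.25% → £71.84
Phone case £41.65: general merchandise → 6.25% → £2.60
Subtotal = £1155.25; tax = £100.17; total due = £1255.42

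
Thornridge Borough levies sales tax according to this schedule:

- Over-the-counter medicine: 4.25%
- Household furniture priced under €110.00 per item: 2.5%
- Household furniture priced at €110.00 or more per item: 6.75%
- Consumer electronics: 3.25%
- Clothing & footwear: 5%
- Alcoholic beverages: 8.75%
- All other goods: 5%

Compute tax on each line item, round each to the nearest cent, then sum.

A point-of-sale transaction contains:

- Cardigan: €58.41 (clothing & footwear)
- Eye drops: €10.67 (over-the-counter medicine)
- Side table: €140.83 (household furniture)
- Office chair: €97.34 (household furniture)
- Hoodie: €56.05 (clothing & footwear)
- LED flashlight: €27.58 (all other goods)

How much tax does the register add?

€19.49

Cardigan €58.41: clothing & footwear → 5% → €2.92
Eye drops €10.67: over-the-counter medicine → 4.25% → €0.45
Side table €140.83: household furniture, €110.00 or more → 6.75% → €9.51
Office chair €97.34: household furniture, under €110.00 → 2.5% → €2.43
Hoodie €56.05: clothing & footwear → 5% → €2.80
LED flashlight €27.58: all other goods → 5% → €1.38
Total tax = €2.92 + €0.45 + €9.51 + €2.43 + €2.80 + €1.38 = €19.49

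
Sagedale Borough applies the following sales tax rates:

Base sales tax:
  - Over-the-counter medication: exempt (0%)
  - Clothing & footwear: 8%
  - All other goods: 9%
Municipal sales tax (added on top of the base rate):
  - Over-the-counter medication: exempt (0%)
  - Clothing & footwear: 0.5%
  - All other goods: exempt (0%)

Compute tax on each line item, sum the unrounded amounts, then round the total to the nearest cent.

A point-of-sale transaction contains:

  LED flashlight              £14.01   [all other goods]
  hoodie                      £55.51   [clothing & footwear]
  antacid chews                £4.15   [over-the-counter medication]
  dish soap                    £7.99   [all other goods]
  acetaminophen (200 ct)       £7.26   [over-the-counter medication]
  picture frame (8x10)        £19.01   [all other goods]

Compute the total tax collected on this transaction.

LED flashlight £14.01: all other goods → 9% + 0% municipal = 9% → £1.2609
Hoodie £55.51: clothing & footwear → 8% + 0.5% municipal = 8.5% → £4.71835
Antacid chews £4.15: over-the-counter medication → 0% + 0% municipal = 0% → £0.00
Dish soap £7.99: all other goods → 9% + 0% municipal = 9% → £0.7191
Acetaminophen (200 ct) £7.26: over-the-counter medication → 0% + 0% municipal = 0% → £0.00
Picture frame (8x10) £19.01: all other goods → 9% + 0% municipal = 9% → £1.7109
Unrounded tax sum = £8.40925 → £8.41

£8.41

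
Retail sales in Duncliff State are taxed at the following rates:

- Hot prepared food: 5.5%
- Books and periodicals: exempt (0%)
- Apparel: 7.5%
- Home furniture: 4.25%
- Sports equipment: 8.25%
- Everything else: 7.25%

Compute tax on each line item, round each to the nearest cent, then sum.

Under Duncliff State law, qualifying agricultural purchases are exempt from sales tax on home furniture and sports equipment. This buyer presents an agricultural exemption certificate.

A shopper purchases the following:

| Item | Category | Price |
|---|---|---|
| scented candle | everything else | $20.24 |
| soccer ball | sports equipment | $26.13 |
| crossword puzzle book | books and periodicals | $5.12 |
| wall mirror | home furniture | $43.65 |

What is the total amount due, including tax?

Scented candle $20.24: everything else → 7.25% → $1.47
Soccer ball $26.13: sports equipment, buyer-exempt → 0% → $0.00
Crossword puzzle book $5.12: books and periodicals → 0% → $0.00
Wall mirror $43.65: home furniture, buyer-exempt → 0% → $0.00
Subtotal = $95.14; tax = $1.47; total due = $96.61

$96.61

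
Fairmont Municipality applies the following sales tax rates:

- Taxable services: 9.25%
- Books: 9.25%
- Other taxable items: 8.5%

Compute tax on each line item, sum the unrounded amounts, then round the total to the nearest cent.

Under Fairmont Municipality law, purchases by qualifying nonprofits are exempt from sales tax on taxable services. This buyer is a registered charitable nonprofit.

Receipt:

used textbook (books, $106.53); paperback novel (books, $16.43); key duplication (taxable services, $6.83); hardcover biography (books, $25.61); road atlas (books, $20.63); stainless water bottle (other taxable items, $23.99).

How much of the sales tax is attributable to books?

Used textbook $106.53: books → 9.25% → $9.854025
Paperback novel $16.43: books → 9.25% → $1.519775
Hardcover biography $25.61: books → 9.25% → $2.368925
Road atlas $20.63: books → 9.25% → $1.908275
Tax on books: unrounded sum = $15.651 → $15.65

$15.65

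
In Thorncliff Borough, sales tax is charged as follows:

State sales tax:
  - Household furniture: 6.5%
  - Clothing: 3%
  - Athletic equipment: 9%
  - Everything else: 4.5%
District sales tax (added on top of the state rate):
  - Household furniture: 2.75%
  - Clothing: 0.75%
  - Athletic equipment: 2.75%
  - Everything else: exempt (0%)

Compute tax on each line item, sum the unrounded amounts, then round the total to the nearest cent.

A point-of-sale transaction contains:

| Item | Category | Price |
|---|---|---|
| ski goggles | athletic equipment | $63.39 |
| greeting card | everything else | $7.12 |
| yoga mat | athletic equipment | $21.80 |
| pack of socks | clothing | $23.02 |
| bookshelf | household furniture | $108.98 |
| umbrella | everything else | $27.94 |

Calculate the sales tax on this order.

$22.53

Ski goggles $63.39: athletic equipment → 9% + 2.75% district = 11.75% → $7.448325
Greeting card $7.12: everything else → 4.5% + 0% district = 4.5% → $0.3204
Yoga mat $21.80: athletic equipment → 9% + 2.75% district = 11.75% → $2.5615
Pack of socks $23.02: clothing → 3% + 0.75% district = 3.75% → $0.86325
Bookshelf $108.98: household furniture → 6.5% + 2.75% district = 9.25% → $10.08065
Umbrella $27.94: everything else → 4.5% + 0% district = 4.5% → $1.2573
Unrounded tax sum = $22.531425 → $22.53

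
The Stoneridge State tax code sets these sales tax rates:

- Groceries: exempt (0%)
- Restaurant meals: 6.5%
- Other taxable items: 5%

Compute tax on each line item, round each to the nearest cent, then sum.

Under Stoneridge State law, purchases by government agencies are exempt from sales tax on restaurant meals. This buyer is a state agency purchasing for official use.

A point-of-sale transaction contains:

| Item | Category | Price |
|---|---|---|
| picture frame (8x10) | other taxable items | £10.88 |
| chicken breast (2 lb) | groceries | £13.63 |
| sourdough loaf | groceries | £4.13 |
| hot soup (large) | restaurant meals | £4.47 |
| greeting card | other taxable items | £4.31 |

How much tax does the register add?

£0.76

Picture frame (8x10) £10.88: other taxable items → 5% → £0.54
Chicken breast (2 lb) £13.63: groceries → 0% → £0.00
Sourdough loaf £4.13: groceries → 0% → £0.00
Hot soup (large) £4.47: restaurant meals, buyer-exempt → 0% → £0.00
Greeting card £4.31: other taxable items → 5% → £0.22
Total tax = £0.54 + £0.22 = £0.76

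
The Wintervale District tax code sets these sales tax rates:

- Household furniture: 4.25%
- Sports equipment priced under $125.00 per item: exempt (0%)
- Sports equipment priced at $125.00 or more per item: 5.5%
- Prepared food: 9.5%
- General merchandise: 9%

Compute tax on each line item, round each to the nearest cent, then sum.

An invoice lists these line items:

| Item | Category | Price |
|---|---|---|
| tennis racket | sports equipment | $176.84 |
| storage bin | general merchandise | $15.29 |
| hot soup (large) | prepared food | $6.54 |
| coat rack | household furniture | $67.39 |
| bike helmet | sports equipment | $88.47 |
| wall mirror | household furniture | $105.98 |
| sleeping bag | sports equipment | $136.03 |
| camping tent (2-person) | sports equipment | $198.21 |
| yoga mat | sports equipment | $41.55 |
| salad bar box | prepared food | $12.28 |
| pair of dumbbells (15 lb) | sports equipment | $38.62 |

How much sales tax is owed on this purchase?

Tennis racket $176.84: sports equipment, $125.00 or more → 5.5% → $9.73
Storage bin $15.29: general merchandise → 9% → $1.38
Hot soup (large) $6.54: prepared food → 9.5% → $0.62
Coat rack $67.39: household furniture → 4.25% → $2.86
Bike helmet $88.47: sports equipment, under $125.00 → 0% → $0.00
Wall mirror $105.98: household furniture → 4.25% → $4.50
Sleeping bag $136.03: sports equipment, $125.00 or more → 5.5% → $7.48
Camping tent (2-person) $198.21: sports equipment, $125.00 or more → 5.5% → $10.90
Yoga mat $41.55: sports equipment, under $125.00 → 0% → $0.00
Salad bar box $12.28: prepared food → 9.5% → $1.17
Pair of dumbbells (15 lb) $38.62: sports equipment, under $125.00 → 0% → $0.00
Total tax = $9.73 + $1.38 + $0.62 + $2.86 + $4.50 + $7.48 + $10.90 + $1.17 = $38.64

$38.64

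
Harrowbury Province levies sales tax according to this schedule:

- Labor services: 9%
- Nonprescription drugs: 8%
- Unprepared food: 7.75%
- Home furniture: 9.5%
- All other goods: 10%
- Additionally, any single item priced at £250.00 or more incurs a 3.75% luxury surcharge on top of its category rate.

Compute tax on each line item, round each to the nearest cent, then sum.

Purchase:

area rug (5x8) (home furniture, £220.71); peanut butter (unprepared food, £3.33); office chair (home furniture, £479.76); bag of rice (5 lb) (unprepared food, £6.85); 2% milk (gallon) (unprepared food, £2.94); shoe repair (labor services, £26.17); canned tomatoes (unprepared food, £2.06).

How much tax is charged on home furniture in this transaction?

£84.54

Area rug (5x8) £220.71: home furniture → 9.5% → £20.97
Office chair £479.76: home furniture → 9.5% + 3.75% surcharge = 13.25% → £63.57
Tax on home furniture = £20.97 + £63.57 = £84.54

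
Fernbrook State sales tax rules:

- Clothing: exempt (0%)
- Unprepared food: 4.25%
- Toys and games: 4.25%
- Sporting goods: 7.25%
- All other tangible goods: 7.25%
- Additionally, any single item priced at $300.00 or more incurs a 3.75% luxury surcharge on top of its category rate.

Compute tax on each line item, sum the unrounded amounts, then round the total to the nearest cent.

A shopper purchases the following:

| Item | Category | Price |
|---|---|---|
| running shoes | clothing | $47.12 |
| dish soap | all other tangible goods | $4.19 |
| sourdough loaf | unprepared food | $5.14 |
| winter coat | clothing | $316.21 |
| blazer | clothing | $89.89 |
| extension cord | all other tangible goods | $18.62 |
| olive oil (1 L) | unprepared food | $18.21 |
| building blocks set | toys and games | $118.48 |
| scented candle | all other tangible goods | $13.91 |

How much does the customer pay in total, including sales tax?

Running shoes $47.12: clothing → 0% → $0.00
Dish soap $4.19: all other tangible goods → 7.25% → $0.303775
Sourdough loaf $5.14: unprepared food → 4.25% → $0.21845
Winter coat $316.21: clothing → 0% + 3.75% surcharge = 3.75% → $11.857875
Blazer $89.89: clothing → 0% → $0.00
Extension cord $18.62: all other tangible goods → 7.25% → $1.34995
Olive oil (1 L) $18.21: unprepared food → 4.25% → $0.773925
Building blocks set $118.48: toys and games → 4.25% → $5.0354
Scented candle $13.91: all other tangible goods → 7.25% → $1.008475
Subtotal = $631.77; unrounded tax = $20.54785 → $20.55; total due = $652.32

$652.32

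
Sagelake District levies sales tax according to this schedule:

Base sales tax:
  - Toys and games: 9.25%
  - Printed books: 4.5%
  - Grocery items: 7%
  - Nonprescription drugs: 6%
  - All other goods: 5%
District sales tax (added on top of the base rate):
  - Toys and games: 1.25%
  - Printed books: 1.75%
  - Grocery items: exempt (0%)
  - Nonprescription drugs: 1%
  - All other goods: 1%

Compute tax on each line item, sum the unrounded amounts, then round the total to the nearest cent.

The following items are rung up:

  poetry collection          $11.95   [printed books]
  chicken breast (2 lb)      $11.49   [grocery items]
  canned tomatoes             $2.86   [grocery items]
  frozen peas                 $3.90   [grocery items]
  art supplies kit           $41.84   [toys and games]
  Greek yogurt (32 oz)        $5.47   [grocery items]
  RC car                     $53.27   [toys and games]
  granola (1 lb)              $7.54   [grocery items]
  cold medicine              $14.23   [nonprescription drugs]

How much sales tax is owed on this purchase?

$13.92

Poetry collection $11.95: printed books → 4.5% + 1.75% district = 6.25% → $0.746875
Chicken breast (2 lb) $11.49: grocery items → 7% + 0% district = 7% → $0.8043
Canned tomatoes $2.86: grocery items → 7% + 0% district = 7% → $0.2002
Frozen peas $3.90: grocery items → 7% + 0% district = 7% → $0.273
Art supplies kit $41.84: toys and games → 9.25% + 1.25% district = 10.5% → $4.3932
Greek yogurt (32 oz) $5.47: grocery items → 7% + 0% district = 7% → $0.3829
RC car $53.27: toys and games → 9.25% + 1.25% district = 10.5% → $5.59335
Granola (1 lb) $7.54: grocery items → 7% + 0% district = 7% → $0.5278
Cold medicine $14.23: nonprescription drugs → 6% + 1% district = 7% → $0.9961
Unrounded tax sum = $13.917725 → $13.92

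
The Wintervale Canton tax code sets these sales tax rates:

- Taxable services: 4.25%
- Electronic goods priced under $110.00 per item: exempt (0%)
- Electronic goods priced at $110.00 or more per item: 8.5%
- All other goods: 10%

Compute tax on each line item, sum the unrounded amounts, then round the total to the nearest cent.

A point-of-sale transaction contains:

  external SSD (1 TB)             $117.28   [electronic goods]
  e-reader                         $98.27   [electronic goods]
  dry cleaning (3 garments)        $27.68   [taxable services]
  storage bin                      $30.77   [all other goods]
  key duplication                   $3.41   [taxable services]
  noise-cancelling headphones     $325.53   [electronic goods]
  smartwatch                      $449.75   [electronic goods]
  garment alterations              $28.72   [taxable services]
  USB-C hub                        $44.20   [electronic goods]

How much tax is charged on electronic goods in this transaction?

External SSD (1 TB) $117.28: electronic goods, $110.00 or more → 8.5% → $9.9688
E-reader $98.27: electronic goods, under $110.00 → 0% → $0.00
Noise-cancelling headphones $325.53: electronic goods, $110.00 or more → 8.5% → $27.67005
Smartwatch $449.75: electronic goods, $110.00 or more → 8.5% → $38.22875
USB-C hub $44.20: electronic goods, under $110.00 → 0% → $0.00
Tax on electronic goods: unrounded sum = $75.8676 → $75.87

$75.87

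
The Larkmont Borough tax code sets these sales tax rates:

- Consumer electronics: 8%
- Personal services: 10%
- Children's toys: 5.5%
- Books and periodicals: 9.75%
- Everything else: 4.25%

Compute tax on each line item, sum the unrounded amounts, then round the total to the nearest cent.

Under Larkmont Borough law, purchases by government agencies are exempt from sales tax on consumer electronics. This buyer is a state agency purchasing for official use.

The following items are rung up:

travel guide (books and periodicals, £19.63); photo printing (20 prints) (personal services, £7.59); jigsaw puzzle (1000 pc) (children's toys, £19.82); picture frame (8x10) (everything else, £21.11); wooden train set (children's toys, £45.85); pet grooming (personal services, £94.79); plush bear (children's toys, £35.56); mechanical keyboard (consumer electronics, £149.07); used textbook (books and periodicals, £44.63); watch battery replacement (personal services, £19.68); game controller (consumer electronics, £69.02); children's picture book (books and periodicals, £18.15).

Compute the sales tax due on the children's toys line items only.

£5.57

Jigsaw puzzle (1000 pc) £19.82: children's toys → 5.5% → £1.0901
Wooden train set £45.85: children's toys → 5.5% → £2.52175
Plush bear £35.56: children's toys → 5.5% → £1.9558
Tax on children's toys: unrounded sum = £5.56765 → £5.57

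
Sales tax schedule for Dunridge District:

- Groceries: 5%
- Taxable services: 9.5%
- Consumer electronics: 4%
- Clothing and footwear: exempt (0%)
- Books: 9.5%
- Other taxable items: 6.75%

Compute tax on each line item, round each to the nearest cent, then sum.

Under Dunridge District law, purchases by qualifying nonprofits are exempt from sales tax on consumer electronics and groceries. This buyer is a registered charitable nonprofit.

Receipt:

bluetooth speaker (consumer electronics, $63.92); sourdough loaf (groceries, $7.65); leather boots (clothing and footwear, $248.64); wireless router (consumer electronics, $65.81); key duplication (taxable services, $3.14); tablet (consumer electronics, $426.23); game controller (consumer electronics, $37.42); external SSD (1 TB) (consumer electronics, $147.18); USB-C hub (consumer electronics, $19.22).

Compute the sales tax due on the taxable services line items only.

Key duplication $3.14: taxable services → 9.5% → $0.30
Tax on taxable services = $0.30

$0.30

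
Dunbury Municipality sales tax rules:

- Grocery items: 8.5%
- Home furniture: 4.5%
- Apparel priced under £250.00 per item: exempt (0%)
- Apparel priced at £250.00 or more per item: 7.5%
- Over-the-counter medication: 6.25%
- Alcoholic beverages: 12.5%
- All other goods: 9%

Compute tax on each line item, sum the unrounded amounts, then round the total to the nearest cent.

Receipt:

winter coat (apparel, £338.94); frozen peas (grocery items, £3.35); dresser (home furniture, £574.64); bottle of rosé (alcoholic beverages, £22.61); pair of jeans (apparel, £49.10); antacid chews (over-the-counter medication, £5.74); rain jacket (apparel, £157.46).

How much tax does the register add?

£54.75

Winter coat £338.94: apparel, £250.00 or more → 7.5% → £25.4205
Frozen peas £3.35: grocery items → 8.5% → £0.28475
Dresser £574.64: home furniture → 4.5% → £25.8588
Bottle of rosé £22.61: alcoholic beverages → 12.5% → £2.82625
Pair of jeans £49.10: apparel, under £250.00 → 0% → £0.00
Antacid chews £5.74: over-the-counter medication → 6.25% → £0.35875
Rain jacket £157.46: apparel, under £250.00 → 0% → £0.00
Unrounded tax sum = £54.74905 → £54.75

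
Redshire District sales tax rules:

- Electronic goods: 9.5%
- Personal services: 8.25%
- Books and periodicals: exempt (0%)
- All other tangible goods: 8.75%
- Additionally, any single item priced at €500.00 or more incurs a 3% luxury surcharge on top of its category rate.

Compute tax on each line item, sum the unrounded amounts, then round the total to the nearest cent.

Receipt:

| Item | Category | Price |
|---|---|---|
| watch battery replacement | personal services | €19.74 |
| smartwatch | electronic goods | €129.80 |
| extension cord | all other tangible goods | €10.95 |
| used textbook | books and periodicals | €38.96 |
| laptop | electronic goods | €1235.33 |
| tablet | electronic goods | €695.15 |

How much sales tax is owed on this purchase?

€256.23

Watch battery replacement €19.74: personal services → 8.25% → €1.62855
Smartwatch €129.80: electronic goods → 9.5% → €12.331
Extension cord €10.95: all other tangible goods → 8.75% → €0.958125
Used textbook €38.96: books and periodicals → 0% → €0.00
Laptop €1235.33: electronic goods → 9.5% + 3% surcharge = 12.5% → €154.41625
Tablet €695.15: electronic goods → 9.5% + 3% surcharge = 12.5% → €86.89375
Unrounded tax sum = €256.227675 → €256.23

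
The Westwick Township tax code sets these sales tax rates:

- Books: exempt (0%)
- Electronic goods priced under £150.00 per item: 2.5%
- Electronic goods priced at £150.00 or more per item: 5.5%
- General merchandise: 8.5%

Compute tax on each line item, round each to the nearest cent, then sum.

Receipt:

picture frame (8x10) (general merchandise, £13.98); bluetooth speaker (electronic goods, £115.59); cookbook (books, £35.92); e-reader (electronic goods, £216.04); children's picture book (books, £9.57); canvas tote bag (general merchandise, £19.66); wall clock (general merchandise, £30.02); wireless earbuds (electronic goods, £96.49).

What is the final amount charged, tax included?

Picture frame (8x10) £13.98: general merchandise → 8.5% → £1.19
Bluetooth speaker £115.59: electronic goods, under £150.00 → 2.5% → £2.89
Cookbook £35.92: books → 0% → £0.00
E-reader £216.04: electronic goods, £150.00 or more → 5.5% → £11.88
Children's picture book £9.57: books → 0% → £0.00
Canvas tote bag £19.66: general merchandise → 8.5% → £1.67
Wall clock £30.02: general merchandise → 8.5% → £2.55
Wireless earbuds £96.49: electronic goods, under £150.00 → 2.5% → £2.41
Subtotal = £537.27; tax = £22.59; total due = £559.86

£559.86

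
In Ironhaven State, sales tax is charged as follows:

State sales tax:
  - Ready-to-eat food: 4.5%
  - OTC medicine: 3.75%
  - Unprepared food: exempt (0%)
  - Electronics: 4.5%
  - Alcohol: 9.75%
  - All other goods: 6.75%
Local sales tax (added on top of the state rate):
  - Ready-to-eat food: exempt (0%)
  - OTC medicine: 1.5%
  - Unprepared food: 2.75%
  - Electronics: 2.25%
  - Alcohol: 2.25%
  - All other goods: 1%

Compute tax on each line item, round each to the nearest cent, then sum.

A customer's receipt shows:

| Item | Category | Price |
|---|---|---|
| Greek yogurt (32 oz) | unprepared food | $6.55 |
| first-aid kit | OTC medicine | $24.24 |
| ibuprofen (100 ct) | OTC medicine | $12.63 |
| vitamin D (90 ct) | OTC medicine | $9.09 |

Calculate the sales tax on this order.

$2.59

Greek yogurt (32 oz) $6.55: unprepared food → 0% + 2.75% local = 2.75% → $0.18
First-aid kit $24.24: OTC medicine → 3.75% + 1.5% local = 5.25% → $1.27
Ibuprofen (100 ct) $12.63: OTC medicine → 3.75% + 1.5% local = 5.25% → $0.66
Vitamin D (90 ct) $9.09: OTC medicine → 3.75% + 1.5% local = 5.25% → $0.48
Total tax = $0.18 + $1.27 + $0.66 + $0.48 = $2.59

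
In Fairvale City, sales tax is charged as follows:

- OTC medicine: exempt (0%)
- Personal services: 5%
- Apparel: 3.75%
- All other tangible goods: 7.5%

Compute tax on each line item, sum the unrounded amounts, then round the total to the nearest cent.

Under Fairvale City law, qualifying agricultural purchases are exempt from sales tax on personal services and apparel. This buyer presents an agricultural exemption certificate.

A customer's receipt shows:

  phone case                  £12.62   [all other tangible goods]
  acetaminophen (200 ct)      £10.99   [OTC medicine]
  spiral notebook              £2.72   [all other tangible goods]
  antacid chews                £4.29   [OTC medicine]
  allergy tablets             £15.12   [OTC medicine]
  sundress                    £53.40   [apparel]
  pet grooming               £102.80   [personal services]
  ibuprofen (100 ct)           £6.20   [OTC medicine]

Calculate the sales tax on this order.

Phone case £12.62: all other tangible goods → 7.5% → £0.9465
Acetaminophen (200 ct) £10.99: OTC medicine → 0% → £0.00
Spiral notebook £2.72: all other tangible goods → 7.5% → £0.204
Antacid chews £4.29: OTC medicine → 0% → £0.00
Allergy tablets £15.12: OTC medicine → 0% → £0.00
Sundress £53.40: apparel, buyer-exempt → 0% → £0.00
Pet grooming £102.80: personal services, buyer-exempt → 0% → £0.00
Ibuprofen (100 ct) £6.20: OTC medicine → 0% → £0.00
Unrounded tax sum = £1.1505 → £1.15

£1.15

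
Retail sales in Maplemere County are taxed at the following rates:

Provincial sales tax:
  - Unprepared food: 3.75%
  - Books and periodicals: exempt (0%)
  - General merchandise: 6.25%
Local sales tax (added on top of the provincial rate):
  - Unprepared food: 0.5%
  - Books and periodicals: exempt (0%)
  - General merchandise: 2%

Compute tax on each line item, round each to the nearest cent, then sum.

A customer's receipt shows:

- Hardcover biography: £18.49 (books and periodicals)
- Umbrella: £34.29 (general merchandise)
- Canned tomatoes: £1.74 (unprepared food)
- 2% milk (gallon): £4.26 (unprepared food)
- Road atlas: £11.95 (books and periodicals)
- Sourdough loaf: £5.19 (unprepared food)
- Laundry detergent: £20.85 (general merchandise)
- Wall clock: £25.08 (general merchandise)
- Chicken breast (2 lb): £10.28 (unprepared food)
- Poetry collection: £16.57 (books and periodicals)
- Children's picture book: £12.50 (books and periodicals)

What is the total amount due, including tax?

Hardcover biography £18.49: books and periodicals → 0% + 0% local = 0% → £0.00
Umbrella £34.29: general merchandise → 6.25% + 2% local = 8.25% → £2.83
Canned tomatoes £1.74: unprepared food → 3.75% + 0.5% local = 4.25% → £0.07
2% milk (gallon) £4.26: unprepared food → 3.75% + 0.5% local = 4.25% → £0.18
Road atlas £11.95: books and periodicals → 0% + 0% local = 0% → £0.00
Sourdough loaf £5.19: unprepared food → 3.75% + 0.5% local = 4.25% → £0.22
Laundry detergent £20.85: general merchandise → 6.25% + 2% local = 8.25% → £1.72
Wall clock £25.08: general merchandise → 6.25% + 2% local = 8.25% → £2.07
Chicken breast (2 lb) £10.28: unprepared food → 3.75% + 0.5% local = 4.25% → £0.44
Poetry collection £16.57: books and periodicals → 0% + 0% local = 0% → £0.00
Children's picture book £12.50: books and periodicals → 0% + 0% local = 0% → £0.00
Subtotal = £161.20; tax = £7.53; total due = £168.73

£168.73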